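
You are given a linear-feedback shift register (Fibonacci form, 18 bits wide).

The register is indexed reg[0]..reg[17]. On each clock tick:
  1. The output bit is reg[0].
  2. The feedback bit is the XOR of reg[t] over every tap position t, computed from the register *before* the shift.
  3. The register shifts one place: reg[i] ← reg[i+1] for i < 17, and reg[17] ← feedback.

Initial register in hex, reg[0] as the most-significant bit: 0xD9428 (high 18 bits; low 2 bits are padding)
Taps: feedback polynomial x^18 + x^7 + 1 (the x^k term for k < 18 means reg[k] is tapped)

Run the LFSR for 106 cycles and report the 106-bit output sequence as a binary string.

tick  register→output (feedback)
  0  110110010100001010→1 (0)
  1  101100101000010100→1 (1)
  2  011001010000101001→0 (1)
  3  110010100001010011→1 (1)
  4  100101000010100111→1 (1)
  5  001010000101001111→0 (0)
  6  010100001010011110→0 (0)
  7  101000010100111100→1 (0)
  8  010000101001111000→0 (0)
  9  100001010011110000→1 (0)
 10  000010100111100000→0 (0)
 11  000101001111000000→0 (0)
 12  001010011110000000→0 (1)
 13  010100111100000001→0 (1)
 14  101001111000000011→1 (0)
 15  010011110000000110→0 (1)
 16  100111100000001101→1 (1)
 17  001111000000011011→0 (0)
 18  011110000000110110→0 (0)
 19  111100000001101100→1 (1)
 20  111000000011011001→1 (1)
 21  110000000110110011→1 (1)
 22  100000001101100111→1 (1)
 23  000000011011001111→0 (1)
 24  000000110110011111→0 (1)
 25  000001101100111111→0 (0)
 26  000011011001111110→0 (1)
 27  000110110011111101→0 (1)
 28  001101100111111011→0 (0)
 29  011011001111110110→0 (0)
 30  110110011111101100→1 (0)
 31  101100111111011000→1 (0)
 32  011001111110110000→0 (1)
 33  110011111101100001→1 (0)
 34  100111111011000010→1 (0)
 35  001111110110000100→0 (1)
 36  011111101100001001→0 (0)
 37  111111011000010010→1 (0)
 38  111110110000100100→1 (0)
 39  111101100001001000→1 (1)
 40  111011000010010001→1 (1)
 41  110110000100100011→1 (1)
 42  101100001001000111→1 (1)
 43  011000010010001111→0 (1)
 44  110000100100011111→1 (1)
 45  100001001000111111→1 (1)
 46  000010010001111111→0 (1)
 47  000100100011111111→0 (0)
 48  001001000111111110→0 (0)
 49  010010001111111100→0 (0)
 50  100100011111111000→1 (0)
 51  001000111111110000→0 (1)
 52  010001111111100001→0 (1)
 53  100011111111000011→1 (0)
 54  000111111110000110→0 (1)
 55  001111111100001101→0 (1)
 56  011111111000011011→0 (1)
 57  111111110000110111→1 (0)
 58  111111100001101110→1 (1)
 59  111111000011011101→1 (1)
 60  111110000110111011→1 (1)
 61  111100001101110111→1 (1)
 62  111000011011101111→1 (0)
 63  110000110111011110→1 (0)
 64  100001101110111100→1 (1)
 65  000011011101111001→0 (1)
 66  000110111011110011→0 (1)
 67  001101110111100111→0 (1)
 68  011011101111001111→0 (0)
 69  110111011110011110→1 (0)
 70  101110111100111100→1 (0)
 71  011101111001111000→0 (1)
 72  111011110011110001→1 (0)
 73  110111100111100010→1 (1)
 74  101111001111000101→1 (1)
 75  011110011110001011→0 (1)
 76  111100111100010111→1 (0)
 77  111001111000101110→1 (0)
 78  110011110001011100→1 (0)
 79  100111100010111000→1 (1)
 80  001111000101110001→0 (0)
 81  011110001011100010→0 (0)
 82  111100010111000100→1 (0)
 83  111000101110001000→1 (1)
 84  110001011100010001→1 (0)
 85  100010111000100010→1 (0)
 86  000101110001000100→0 (1)
 87  001011100010001001→0 (0)
 88  010111000100010010→0 (0)
 89  101110001000100100→1 (1)
 90  011100010001001001→0 (1)
 91  111000100010010011→1 (1)
 92  110001000100100111→1 (1)
 93  100010001001001111→1 (1)
 94  000100010010011111→0 (1)
 95  001000100100111111→0 (0)
 96  010001001001111110→0 (0)
 97  100010010011111100→1 (0)
 98  000100100111111000→0 (0)
 99  001001001111110000→0 (0)
100  010010011111100000→0 (1)
101  100100111111000001→1 (0)
102  001001111110000010→0 (1)
103  010011111100000101→0 (1)
104  100111111000001011→1 (0)
105  001111110000010110→0 (1)

1101100101000010100111100000001101100111111011000010010001111111100001101110111100111100010111000100010010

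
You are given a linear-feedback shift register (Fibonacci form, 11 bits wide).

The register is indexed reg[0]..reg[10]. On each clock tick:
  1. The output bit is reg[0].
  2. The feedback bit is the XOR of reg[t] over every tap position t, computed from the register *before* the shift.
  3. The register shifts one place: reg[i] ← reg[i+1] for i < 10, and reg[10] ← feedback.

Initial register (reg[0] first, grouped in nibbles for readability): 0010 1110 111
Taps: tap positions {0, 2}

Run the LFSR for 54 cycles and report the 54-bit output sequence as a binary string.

step | reg (before) | out | fb
   0 | 00101110111 | 0 | 1
   1 | 01011101111 | 0 | 0
   2 | 10111011110 | 1 | 0
   3 | 01110111100 | 0 | 1
   4 | 11101111001 | 1 | 0
   5 | 11011110010 | 1 | 1
   6 | 10111100101 | 1 | 0
   7 | 01111001010 | 0 | 1
   8 | 11110010101 | 1 | 0
   9 | 11100101010 | 1 | 0
  10 | 11001010100 | 1 | 1
  11 | 10010101001 | 1 | 1
  12 | 00101010011 | 0 | 1
  13 | 01010100111 | 0 | 0
  14 | 10101001110 | 1 | 0
  15 | 01010011100 | 0 | 0
  16 | 10100111000 | 1 | 0
  17 | 01001110000 | 0 | 0
  18 | 10011100000 | 1 | 1
  19 | 00111000001 | 0 | 1
  20 | 01110000011 | 0 | 1
  21 | 11100000111 | 1 | 0
  22 | 11000001110 | 1 | 1
  23 | 10000011101 | 1 | 1
  24 | 00000111011 | 0 | 0
  25 | 00001110110 | 0 | 0
  26 | 00011101100 | 0 | 0
  27 | 00111011000 | 0 | 1
  28 | 01110110001 | 0 | 1
  29 | 11101100011 | 1 | 0
  30 | 11011000110 | 1 | 1
  31 | 10110001101 | 1 | 0
  32 | 01100011010 | 0 | 1
  33 | 11000110101 | 1 | 1
  34 | 10001101011 | 1 | 1
  35 | 00011010111 | 0 | 0
  36 | 00110101110 | 0 | 1
  37 | 01101011101 | 0 | 1
  38 | 11010111011 | 1 | 1
  39 | 10101110111 | 1 | 0
  40 | 01011101110 | 0 | 0
  41 | 10111011100 | 1 | 0
  42 | 01110111000 | 0 | 1
  43 | 11101110001 | 1 | 0
  44 | 11011100010 | 1 | 1
  45 | 10111000101 | 1 | 0
  46 | 01110001010 | 0 | 1
  47 | 11100010101 | 1 | 0
  48 | 11000101010 | 1 | 1
  49 | 10001010101 | 1 | 1
  50 | 00010101011 | 0 | 0
  51 | 00101010110 | 0 | 1
  52 | 01010101101 | 0 | 0
  53 | 10101011010 | 1 | 0

001011101111001010100111000001110110001101011101110001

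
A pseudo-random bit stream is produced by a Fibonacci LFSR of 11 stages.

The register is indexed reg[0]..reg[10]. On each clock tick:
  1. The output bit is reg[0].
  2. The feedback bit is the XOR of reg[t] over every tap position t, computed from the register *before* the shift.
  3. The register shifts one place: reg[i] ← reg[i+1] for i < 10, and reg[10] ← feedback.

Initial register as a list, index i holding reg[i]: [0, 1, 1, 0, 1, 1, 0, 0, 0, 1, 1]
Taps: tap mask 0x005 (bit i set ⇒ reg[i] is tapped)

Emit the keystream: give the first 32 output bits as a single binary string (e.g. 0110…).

tick  register→output (feedback)
  0  01101100011→0 (1)
  1  11011000111→1 (1)
  2  10110001111→1 (0)
  3  01100011110→0 (1)
  4  11000111101→1 (1)
  5  10001111011→1 (1)
  6  00011110111→0 (0)
  7  00111101110→0 (1)
  8  01111011101→0 (1)
  9  11110111011→1 (0)
 10  11101110110→1 (0)
 11  11011101100→1 (1)
 12  10111011001→1 (0)
 13  01110110010→0 (1)
 14  11101100101→1 (0)
 15  11011001010→1 (1)
 16  10110010101→1 (0)
 17  01100101010→0 (1)
 18  11001010101→1 (1)
 19  10010101011→1 (1)
 20  00101010111→0 (1)
 21  01010101111→0 (0)
 22  10101011110→1 (0)
 23  01010111100→0 (0)
 24  10101111000→1 (0)
 25  01011110000→0 (0)
 26  10111100000→1 (0)
 27  01111000000→0 (1)
 28  11110000001→1 (0)
 29  11100000010→1 (0)
 30  11000000100→1 (1)
 31  10000001001→1 (1)

01101100011110111011001010101111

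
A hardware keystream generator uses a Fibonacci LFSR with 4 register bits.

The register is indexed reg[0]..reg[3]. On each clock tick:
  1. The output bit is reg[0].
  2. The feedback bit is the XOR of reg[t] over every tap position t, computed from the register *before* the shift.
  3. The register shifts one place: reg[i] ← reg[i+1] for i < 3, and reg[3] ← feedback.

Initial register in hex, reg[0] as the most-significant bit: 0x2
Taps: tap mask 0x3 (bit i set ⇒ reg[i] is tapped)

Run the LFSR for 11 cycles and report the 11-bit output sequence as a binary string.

k : reg_k → out_k, fb_k
0: 0010 → 0, fb=0
1: 0100 → 0, fb=1
2: 1001 → 1, fb=1
3: 0011 → 0, fb=0
4: 0110 → 0, fb=1
5: 1101 → 1, fb=0
6: 1010 → 1, fb=1
7: 0101 → 0, fb=1
8: 1011 → 1, fb=1
9: 0111 → 0, fb=1
10: 1111 → 1, fb=0

00100110101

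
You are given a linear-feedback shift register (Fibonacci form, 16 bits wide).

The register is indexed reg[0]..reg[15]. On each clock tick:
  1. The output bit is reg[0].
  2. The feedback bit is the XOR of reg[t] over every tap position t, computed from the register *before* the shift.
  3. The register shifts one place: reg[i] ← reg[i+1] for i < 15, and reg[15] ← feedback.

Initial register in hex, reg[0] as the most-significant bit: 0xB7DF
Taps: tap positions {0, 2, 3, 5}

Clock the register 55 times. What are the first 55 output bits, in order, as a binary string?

1011011111011111001011011011111101000001010100000110010

tick  register→output (feedback)
  0  1011011111011111→1 (0)
  1  0110111110111110→0 (0)
  2  1101111101111100→1 (1)
  3  1011111011111001→1 (0)
  4  0111110111110010→0 (1)
  5  1111101111100101→1 (1)
  6  1111011111001011→1 (0)
  7  1110111110010110→1 (1)
  8  1101111100101101→1 (1)
  9  1011111001011011→1 (0)
 10  0111110010110110→0 (1)
 11  1111100101101101→1 (1)
 12  1111001011011011→1 (1)
 13  1110010110110111→1 (1)
 14  1100101101101111→1 (1)
 15  1001011011011111→1 (1)
 16  0010110110111111→0 (0)
 17  0101101101111110→0 (1)
 18  1011011011111101→1 (0)
 19  0110110111111010→0 (0)
 20  1101101111110100→1 (0)
 21  1011011111101000→1 (0)
 22  0110111111010000→0 (0)
 23  1101111110100000→1 (1)
 24  1011111101000001→1 (0)
 25  0111111010000010→0 (1)
 26  1111110100000101→1 (0)
 27  1111101000001010→1 (1)
 28  1111010000010101→1 (0)
 29  1110100000101010→1 (0)
 30  1101000001010100→1 (0)
 31  1010000010101000→1 (0)
 32  0100000101010000→0 (0)
 33  1000001010100000→1 (1)
 34  0000010101000001→0 (1)
 35  0000101010000011→0 (0)
 36  0001010100000110→0 (0)
 37  0010101000001100→0 (1)
 38  0101010000011001→0 (0)
 39  1010100000110010→1 (0)
 40  0101000001100100→0 (1)
 41  1010000011001001→1 (0)
 42  0100000110010010→0 (0)
 43  1000001100100100→1 (1)
 44  0000011001001001→0 (1)
 45  0000110010010011→0 (1)
 46  0001100100100111→0 (1)
 47  0011001001001111→0 (0)
 48  0110010010011110→0 (0)
 49  1100100100111100→1 (1)
 50  1001001001111001→1 (0)
 51  0010010011110010→0 (0)
 52  0100100111100100→0 (0)
 53  1001001111001000→1 (0)
 54  0010011110010000→0 (0)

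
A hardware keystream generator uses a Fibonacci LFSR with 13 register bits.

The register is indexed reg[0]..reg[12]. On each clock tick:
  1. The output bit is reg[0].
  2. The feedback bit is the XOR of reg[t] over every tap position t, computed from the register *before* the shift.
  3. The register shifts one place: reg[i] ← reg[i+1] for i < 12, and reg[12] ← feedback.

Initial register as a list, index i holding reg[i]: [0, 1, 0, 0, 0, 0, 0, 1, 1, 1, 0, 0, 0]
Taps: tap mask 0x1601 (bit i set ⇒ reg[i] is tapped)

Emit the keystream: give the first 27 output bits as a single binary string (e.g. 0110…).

step | reg (before) | out | fb
   0 | 0100000111000 | 0 | 1
   1 | 1000001110001 | 1 | 0
   2 | 0000011100010 | 0 | 0
   3 | 0000111000100 | 0 | 1
   4 | 0001110001001 | 0 | 0
   5 | 0011100010010 | 0 | 0
   6 | 0111000100100 | 0 | 1
   7 | 1110001001001 | 1 | 1
   8 | 1100010010011 | 1 | 0
   9 | 1000100100110 | 1 | 0
  10 | 0001001001100 | 0 | 0
  11 | 0010010011000 | 0 | 1
  12 | 0100100110001 | 0 | 1
  13 | 1001001100011 | 1 | 0
  14 | 0010011000110 | 0 | 1
  15 | 0100110001101 | 0 | 1
  16 | 1001100011011 | 1 | 1
  17 | 0011000110111 | 0 | 0
  18 | 0110001101110 | 0 | 0
  19 | 1100011011100 | 1 | 1
  20 | 1000110111001 | 1 | 1
  21 | 0001101110011 | 0 | 1
  22 | 0011011100111 | 0 | 0
  23 | 0110111001110 | 0 | 0
  24 | 1101110011100 | 1 | 1
  25 | 1011100111001 | 1 | 1
  26 | 0111001110011 | 0 | 1

010000011100010010011000110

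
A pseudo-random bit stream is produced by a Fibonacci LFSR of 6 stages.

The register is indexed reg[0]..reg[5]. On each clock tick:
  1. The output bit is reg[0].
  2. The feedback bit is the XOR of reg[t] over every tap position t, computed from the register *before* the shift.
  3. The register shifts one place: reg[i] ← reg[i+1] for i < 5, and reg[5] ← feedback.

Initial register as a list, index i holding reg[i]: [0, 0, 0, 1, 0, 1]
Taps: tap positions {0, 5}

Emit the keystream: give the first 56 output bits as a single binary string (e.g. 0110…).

00010111100101000110000100000111111010101100110111011010

step | reg (before) | out | fb
   0 | 000101 | 0 | 1
   1 | 001011 | 0 | 1
   2 | 010111 | 0 | 1
   3 | 101111 | 1 | 0
   4 | 011110 | 0 | 0
   5 | 111100 | 1 | 1
   6 | 111001 | 1 | 0
   7 | 110010 | 1 | 1
   8 | 100101 | 1 | 0
   9 | 001010 | 0 | 0
  10 | 010100 | 0 | 0
  11 | 101000 | 1 | 1
  12 | 010001 | 0 | 1
  13 | 100011 | 1 | 0
  14 | 000110 | 0 | 0
  15 | 001100 | 0 | 0
  16 | 011000 | 0 | 0
  17 | 110000 | 1 | 1
  18 | 100001 | 1 | 0
  19 | 000010 | 0 | 0
  20 | 000100 | 0 | 0
  21 | 001000 | 0 | 0
  22 | 010000 | 0 | 0
  23 | 100000 | 1 | 1
  24 | 000001 | 0 | 1
  25 | 000011 | 0 | 1
  26 | 000111 | 0 | 1
  27 | 001111 | 0 | 1
  28 | 011111 | 0 | 1
  29 | 111111 | 1 | 0
  30 | 111110 | 1 | 1
  31 | 111101 | 1 | 0
  32 | 111010 | 1 | 1
  33 | 110101 | 1 | 0
  34 | 101010 | 1 | 1
  35 | 010101 | 0 | 1
  36 | 101011 | 1 | 0
  37 | 010110 | 0 | 0
  38 | 101100 | 1 | 1
  39 | 011001 | 0 | 1
  40 | 110011 | 1 | 0
  41 | 100110 | 1 | 1
  42 | 001101 | 0 | 1
  43 | 011011 | 0 | 1
  44 | 110111 | 1 | 0
  45 | 101110 | 1 | 1
  46 | 011101 | 0 | 1
  47 | 111011 | 1 | 0
  48 | 110110 | 1 | 1
  49 | 101101 | 1 | 0
  50 | 011010 | 0 | 0
  51 | 110100 | 1 | 1
  52 | 101001 | 1 | 0
  53 | 010010 | 0 | 0
  54 | 100100 | 1 | 1
  55 | 001001 | 0 | 1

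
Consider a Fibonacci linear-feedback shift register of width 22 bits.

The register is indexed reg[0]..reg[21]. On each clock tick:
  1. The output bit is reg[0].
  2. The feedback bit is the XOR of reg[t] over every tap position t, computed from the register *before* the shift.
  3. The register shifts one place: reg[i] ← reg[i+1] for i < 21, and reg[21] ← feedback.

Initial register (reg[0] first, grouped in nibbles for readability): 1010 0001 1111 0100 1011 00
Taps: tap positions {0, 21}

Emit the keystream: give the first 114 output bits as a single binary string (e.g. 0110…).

101000011111010010110011000001010110001101110111111001101111011010010101000100101001001110011000011100111000101110

tick  register→output (feedback)
  0  1010000111110100101100→1 (1)
  1  0100001111101001011001→0 (1)
  2  1000011111010010110011→1 (0)
  3  0000111110100101100110→0 (0)
  4  0001111101001011001100→0 (0)
  5  0011111010010110011000→0 (0)
  6  0111110100101100110000→0 (0)
  7  1111101001011001100000→1 (1)
  8  1111010010110011000001→1 (0)
  9  1110100101100110000010→1 (1)
 10  1101001011001100000101→1 (0)
 11  1010010110011000001010→1 (1)
 12  0100101100110000010101→0 (1)
 13  1001011001100000101011→1 (0)
 14  0010110011000001010110→0 (0)
 15  0101100110000010101100→0 (0)
 16  1011001100000101011000→1 (1)
 17  0110011000001010110001→0 (1)
 18  1100110000010101100011→1 (0)
 19  1001100000101011000110→1 (1)
 20  0011000001010110001101→0 (1)
 21  0110000010101100011011→0 (1)
 22  1100000101011000110111→1 (0)
 23  1000001010110001101110→1 (1)
 24  0000010101100011011101→0 (1)
 25  0000101011000110111011→0 (1)
 26  0001010110001101110111→0 (1)
 27  0010101100011011101111→0 (1)
 28  0101011000110111011111→0 (1)
 29  1010110001101110111111→1 (0)
 30  0101100011011101111110→0 (0)
 31  1011000110111011111100→1 (1)
 32  0110001101110111111001→0 (1)
 33  1100011011101111110011→1 (0)
 34  1000110111011111100110→1 (1)
 35  0001101110111111001101→0 (1)
 36  0011011101111110011011→0 (1)
 37  0110111011111100110111→0 (1)
 38  1101110111111001101111→1 (0)
 39  1011101111110011011110→1 (1)
 40  0111011111100110111101→0 (1)
 41  1110111111001101111011→1 (0)
 42  1101111110011011110110→1 (1)
 43  1011111100110111101101→1 (0)
 44  0111111001101111011010→0 (0)
 45  1111110011011110110100→1 (1)
 46  1111100110111101101001→1 (0)
 47  1111001101111011010010→1 (1)
 48  1110011011110110100101→1 (0)
 49  1100110111101101001010→1 (1)
 50  1001101111011010010101→1 (0)
 51  0011011110110100101010→0 (0)
 52  0110111101101001010100→0 (0)
 53  1101111011010010101000→1 (1)
 54  1011110110100101010001→1 (0)
 55  0111101101001010100010→0 (0)
 56  1111011010010101000100→1 (1)
 57  1110110100101010001001→1 (0)
 58  1101101001010100010010→1 (1)
 59  1011010010101000100101→1 (0)
 60  0110100101010001001010→0 (0)
 61  1101001010100010010100→1 (1)
 62  1010010101000100101001→1 (0)
 63  0100101010001001010010→0 (0)
 64  1001010100010010100100→1 (1)
 65  0010101000100101001001→0 (1)
 66  0101010001001010010011→0 (1)
 67  1010100010010100100111→1 (0)
 68  0101000100101001001110→0 (0)
 69  1010001001010010011100→1 (1)
 70  0100010010100100111001→0 (1)
 71  1000100101001001110011→1 (0)
 72  0001001010010011100110→0 (0)
 73  0010010100100111001100→0 (0)
 74  0100101001001110011000→0 (0)
 75  1001010010011100110000→1 (1)
 76  0010100100111001100001→0 (1)
 77  0101001001110011000011→0 (1)
 78  1010010011100110000111→1 (0)
 79  0100100111001100001110→0 (0)
 80  1001001110011000011100→1 (1)
 81  0010011100110000111001→0 (1)
 82  0100111001100001110011→0 (1)
 83  1001110011000011100111→1 (0)
 84  0011100110000111001110→0 (0)
 85  0111001100001110011100→0 (0)
 86  1110011000011100111000→1 (1)
 87  1100110000111001110001→1 (0)
 88  1001100001110011100010→1 (1)
 89  0011000011100111000101→0 (1)
 90  0110000111001110001011→0 (1)
 91  1100001110011100010111→1 (0)
 92  1000011100111000101110→1 (1)
 93  0000111001110001011101→0 (1)
 94  0001110011100010111011→0 (1)
 95  0011100111000101110111→0 (1)
 96  0111001110001011101111→0 (1)
 97  1110011100010111011111→1 (0)
 98  1100111000101110111110→1 (1)
 99  1001110001011101111101→1 (0)
100  0011100010111011111010→0 (0)
101  0111000101110111110100→0 (0)
102  1110001011101111101000→1 (1)
103  1100010111011111010001→1 (0)
104  1000101110111110100010→1 (1)
105  0001011101111101000101→0 (1)
106  0010111011111010001011→0 (1)
107  0101110111110100010111→0 (1)
108  1011101111101000101111→1 (0)
109  0111011111010001011110→0 (0)
110  1110111110100010111100→1 (1)
111  1101111101000101111001→1 (0)
112  1011111010001011110010→1 (1)
113  0111110100010111100101→0 (1)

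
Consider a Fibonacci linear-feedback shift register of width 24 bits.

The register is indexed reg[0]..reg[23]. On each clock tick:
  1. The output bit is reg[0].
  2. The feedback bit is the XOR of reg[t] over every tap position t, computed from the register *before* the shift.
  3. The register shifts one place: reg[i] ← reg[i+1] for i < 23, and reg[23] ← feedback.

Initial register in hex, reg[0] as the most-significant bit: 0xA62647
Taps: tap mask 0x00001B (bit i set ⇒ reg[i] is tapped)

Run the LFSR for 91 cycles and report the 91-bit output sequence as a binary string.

tick  register→output (feedback)
  0  101001100010011001000111→1 (1)
  1  010011000100110010001111→0 (0)
  2  100110001001100100011110→1 (1)
  3  001100010011001000111101→0 (1)
  4  011000100110010001111011→0 (1)
  5  110001001100100011110111→1 (0)
  6  100010011001000111101110→1 (0)
  7  000100110010001111011100→0 (1)
  8  001001100100011110111001→0 (0)
  9  010011001000111101110010→0 (0)
 10  100110010001111011100100→1 (1)
 11  001100100011110111001001→0 (1)
 12  011001000111101110010011→0 (1)
 13  110010001111011100100111→1 (1)
 14  100100011110111001001111→1 (0)
 15  001000111101110010011110→0 (0)
 16  010001111011100100111100→0 (1)
 17  100011110111001001111001→1 (0)
 18  000111101110010011110010→0 (0)
 19  001111011100100111100100→0 (0)
 20  011110111001001111001000→0 (1)
 21  111101110010011110010001→1 (1)
 22  111011100100111100100011→1 (1)
 23  110111001001111001000111→1 (0)
 24  101110010011110010001110→1 (1)
 25  011100100111100100011101→0 (0)
 26  111001001111001000111010→1 (0)
 27  110010011110010001110100→1 (1)
 28  100100111100100011101001→1 (0)
 29  001001111001000111010010→0 (0)
 30  010011110010001110100100→0 (0)
 31  100111100100011101001000→1 (1)
 32  001111001000111010010001→0 (0)
 33  011110010001110100100010→0 (1)
 34  111100100011101001000101→1 (1)
 35  111001000111010010001011→1 (0)
 36  110010001110100100010110→1 (1)
 37  100100011101001000101101→1 (0)
 38  001000111010010001011010→0 (0)
 39  010001110100100010110100→0 (1)
 40  100011101001000101101001→1 (0)
 41  000111010010001011010010→0 (0)
 42  001110100100010110100100→0 (0)
 43  011101001000101101001000→0 (0)
 44  111010010001011010010000→1 (1)
 45  110100100010110100100001→1 (1)
 46  101001000101101001000011→1 (1)
 47  010010001011010010000111→0 (0)
 48  100100010110100100001110→1 (0)
 49  001000101101001000011100→0 (0)
 50  010001011010010000111000→0 (1)
 51  100010110100100001110001→1 (0)
 52  000101101001000011100010→0 (1)
 53  001011010010000111000101→0 (1)
 54  010110100100001110001011→0 (1)
 55  101101001000011100010111→1 (0)
 56  011010010000111000101110→0 (0)
 57  110100100001110001011100→1 (1)
 58  101001000011100010111001→1 (1)
 59  010010000111000101110011→0 (0)
 60  100100001110001011100110→1 (0)
 61  001000011100010111001100→0 (0)
 62  010000111000101110011000→0 (1)
 63  100001110001011100110001→1 (1)
 64  000011100010111001100011→0 (1)
 65  000111000101110011000111→0 (0)
 66  001110001011100110001110→0 (0)
 67  011100010111001100011100→0 (0)
 68  111000101110011000111000→1 (0)
 69  110001011100110001110000→1 (0)
 70  100010111001100011100000→1 (0)
 71  000101110011000111000000→0 (1)
 72  001011100110001110000001→0 (1)
 73  010111001100011100000011→0 (1)
 74  101110011000111000000111→1 (1)
 75  011100110001110000001111→0 (0)
 76  111001100011100000011110→1 (0)
 77  110011000111000000111100→1 (1)
 78  100110001110000001111001→1 (1)
 79  001100011100000011110011→0 (1)
 80  011000111000000111100111→0 (1)
 81  110001110000001111001111→1 (0)
 82  100011100000011110011110→1 (0)
 83  000111000000111100111100→0 (0)
 84  001110000001111001111000→0 (0)
 85  011100000011110011110000→0 (0)
 86  111000000111100111100000→1 (0)
 87  110000001111001111000000→1 (0)
 88  100000011110011110000000→1 (1)
 89  000000111100111100000001→0 (0)
 90  000001111001111000000010→0 (0)

1010011000100110010001111011100100111100100011101001000101101001000011100010111001100011100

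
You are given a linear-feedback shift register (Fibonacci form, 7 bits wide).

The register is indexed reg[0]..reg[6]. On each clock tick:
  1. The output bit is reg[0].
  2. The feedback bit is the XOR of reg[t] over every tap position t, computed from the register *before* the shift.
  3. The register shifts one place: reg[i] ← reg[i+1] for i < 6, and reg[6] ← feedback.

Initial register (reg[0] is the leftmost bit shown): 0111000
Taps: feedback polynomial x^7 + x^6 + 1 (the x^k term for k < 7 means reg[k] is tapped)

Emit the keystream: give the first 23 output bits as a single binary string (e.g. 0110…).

tick  register→output (feedback)
  0  0111000→0 (0)
  1  1110000→1 (1)
  2  1100001→1 (0)
  3  1000010→1 (1)
  4  0000101→0 (1)
  5  0001011→0 (1)
  6  0010111→0 (1)
  7  0101111→0 (1)
  8  1011111→1 (0)
  9  0111110→0 (0)
 10  1111100→1 (1)
 11  1111001→1 (0)
 12  1110010→1 (1)
 13  1100101→1 (0)
 14  1001010→1 (1)
 15  0010101→0 (1)
 16  0101011→0 (1)
 17  1010111→1 (0)
 18  0101110→0 (0)
 19  1011100→1 (1)
 20  0111001→0 (1)
 21  1110011→1 (0)
 22  1100110→1 (1)

01110000101111100101011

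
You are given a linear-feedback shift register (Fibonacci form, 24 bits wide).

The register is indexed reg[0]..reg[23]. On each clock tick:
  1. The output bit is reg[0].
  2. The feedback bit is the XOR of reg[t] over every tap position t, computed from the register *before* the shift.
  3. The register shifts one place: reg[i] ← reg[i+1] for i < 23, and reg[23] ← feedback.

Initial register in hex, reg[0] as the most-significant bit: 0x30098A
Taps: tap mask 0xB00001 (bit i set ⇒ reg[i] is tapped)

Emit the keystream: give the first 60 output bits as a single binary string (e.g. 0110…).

001100000000100110001010100011100011011111110010101000000010

tick  register→output (feedback)
  0  001100000000100110001010→0 (1)
  1  011000000001001100010101→0 (0)
  2  110000000010011000101010→1 (0)
  3  100000000100110001010100→1 (0)
  4  000000001001100010101000→0 (1)
  5  000000010011000101010001→0 (1)
  6  000000100110001010100011→0 (1)
  7  000001001100010101000111→0 (0)
  8  000010011000101010001110→0 (0)
  9  000100110001010100011100→0 (0)
 10  001001100010101000111000→0 (1)
 11  010011000101010001110001→0 (1)
 12  100110001010100011100011→1 (0)
 13  001100010101000111000110→0 (1)
 14  011000101010001110001101→0 (1)
 15  110001010100011100011011→1 (1)
 16  100010101000111000110111→1 (1)
 17  000101010001110001101111→0 (1)
 18  001010100011100011011111→0 (1)
 19  010101000111000110111111→0 (1)
 20  101010001110001101111111→1 (0)
 21  010100011100011011111110→0 (0)
 22  101000111000110111111100→1 (1)
 23  010001110001101111111001→0 (0)
 24  100011100011011111110010→1 (1)
 25  000111000110111111100101→0 (0)
 26  001110001101111111001010→0 (1)
 27  011100011011111110010101→0 (0)
 28  111000110111111100101010→1 (0)
 29  110001101111111001010100→1 (0)
 30  100011011111110010101000→1 (0)
 31  000110111111100101010000→0 (0)
 32  001101111111001010100000→0 (0)
 33  011011111110010101000000→0 (0)
 34  110111111100101010000000→1 (1)
 35  101111111001010100000001→1 (0)
 36  011111110010101000000010→0 (0)
 37  111111100101010000000100→1 (0)
 38  111111001010100000001000→1 (0)
 39  111110010101000000010000→1 (1)
 40  111100101010000000100001→1 (0)
 41  111001010100000001000010→1 (1)
 42  110010101000000010000101→1 (1)
 43  100101010000000100001011→1 (1)
 44  001010100000001000010111→0 (0)
 45  010101000000010000101110→0 (0)
 46  101010000000100001011100→1 (1)
 47  010100000001000010111001→0 (0)
 48  101000000010000101110010→1 (1)
 49  010000000100001011100101→0 (0)
 50  100000001000010111001010→1 (0)
 51  000000010000101110010100→0 (1)
 52  000000100001011100101001→0 (0)
 53  000001000010111001010010→0 (0)
 54  000010000101110010100100→0 (1)
 55  000100001011100101001001→0 (0)
 56  001000010111001010010010→0 (0)
 57  010000101110010100100100→0 (1)
 58  100001011100101001001001→1 (1)
 59  000010111001010010010011→0 (1)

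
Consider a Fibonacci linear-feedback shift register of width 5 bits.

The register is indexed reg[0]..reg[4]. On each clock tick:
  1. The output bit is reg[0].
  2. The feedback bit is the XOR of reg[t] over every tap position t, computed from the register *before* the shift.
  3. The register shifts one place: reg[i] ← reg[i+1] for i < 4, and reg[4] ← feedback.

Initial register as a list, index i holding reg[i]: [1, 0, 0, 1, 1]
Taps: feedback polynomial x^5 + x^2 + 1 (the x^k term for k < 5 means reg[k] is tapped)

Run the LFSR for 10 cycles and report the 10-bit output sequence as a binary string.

tick  register→output (feedback)
  0  10011→1 (1)
  1  00111→0 (1)
  2  01111→0 (1)
  3  11111→1 (0)
  4  11110→1 (0)
  5  11100→1 (0)
  6  11000→1 (1)
  7  10001→1 (1)
  8  00011→0 (0)
  9  00110→0 (1)

1001111100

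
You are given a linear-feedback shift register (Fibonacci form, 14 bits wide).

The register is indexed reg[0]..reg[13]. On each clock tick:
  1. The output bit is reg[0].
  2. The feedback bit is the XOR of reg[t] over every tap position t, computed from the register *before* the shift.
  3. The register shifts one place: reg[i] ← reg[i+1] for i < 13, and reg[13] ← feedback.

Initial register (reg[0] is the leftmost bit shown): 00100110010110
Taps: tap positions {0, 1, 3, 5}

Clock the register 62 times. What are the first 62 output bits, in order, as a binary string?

tick  register→output (feedback)
  0  00100110010110→0 (1)
  1  01001100101101→0 (0)
  2  10011001011010→1 (0)
  3  00110010110100→0 (1)
  4  01100101101001→0 (0)
  5  11001011010010→1 (0)
  6  10010110100100→1 (1)
  7  00101101001001→0 (1)
  8  01011010010011→0 (0)
  9  10110100100110→1 (1)
 10  01101001001101→0 (1)
 11  11010010011011→1 (1)
 12  10100100110111→1 (0)
 13  01001001101110→0 (1)
 14  10010011011101→1 (0)
 15  00100110111010→0 (1)
 16  01001101110101→0 (0)
 17  10011011101010→1 (0)
 18  00110111010100→0 (0)
 19  01101110101000→0 (0)
 20  11011101010000→1 (0)
 21  10111010100000→1 (0)
 22  01110101000000→0 (1)
 23  11101010000001→1 (0)
 24  11010100000010→1 (0)
 25  10101000000100→1 (1)
 26  01010000001001→0 (0)
 27  10100000010010→1 (1)
 28  01000000100101→0 (1)
 29  10000001001011→1 (1)
 30  00000010010111→0 (0)
 31  00000100101110→0 (1)
 32  00001001011101→0 (0)
 33  00010010111010→0 (1)
 34  00100101110101→0 (1)
 35  01001011101011→0 (1)
 36  10010111010111→1 (1)
 37  00101110101111→0 (1)
 38  01011101011111→0 (1)
 39  10111010111111→1 (0)
 40  01110101111110→0 (1)
 41  11101011111101→1 (0)
 42  11010111111010→1 (0)
 43  10101111110100→1 (0)
 44  01011111101000→0 (1)
 45  10111111010001→1 (1)
 46  01111110100011→0 (1)
 47  11111101000111→1 (0)
 48  11111010001110→1 (1)
 49  11110100011101→1 (0)
 50  11101000111010→1 (0)
 51  11010001110100→1 (1)
 52  10100011101001→1 (1)
 53  01000111010011→0 (0)
 54  10001110100110→1 (0)
 55  00011101001100→0 (0)
 56  00111010011000→0 (1)
 57  01110100110001→0 (1)
 58  11101001100011→1 (0)
 59  11010011000110→1 (1)
 60  10100110001101→1 (0)
 61  01001100011010→0 (0)

00100110010110100100110111010100000010010111010111111010001110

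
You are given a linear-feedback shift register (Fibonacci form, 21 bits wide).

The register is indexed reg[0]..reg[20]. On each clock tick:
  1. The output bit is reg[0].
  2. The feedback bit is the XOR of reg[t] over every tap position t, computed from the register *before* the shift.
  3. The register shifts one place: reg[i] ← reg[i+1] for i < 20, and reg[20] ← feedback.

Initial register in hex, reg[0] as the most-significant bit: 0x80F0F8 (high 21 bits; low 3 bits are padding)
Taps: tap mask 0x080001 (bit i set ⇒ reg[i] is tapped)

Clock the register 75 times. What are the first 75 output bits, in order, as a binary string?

100000001111000011111010101011001010110011101110110100010010110001101101111

step | reg (before) | out | fb
   0 | 100000001111000011111 | 1 | 0
   1 | 000000011110000111110 | 0 | 1
   2 | 000000111100001111101 | 0 | 0
   3 | 000001111000011111010 | 0 | 1
   4 | 000011110000111110101 | 0 | 0
   5 | 000111100001111101010 | 0 | 1
   6 | 001111000011111010101 | 0 | 0
   7 | 011110000111110101010 | 0 | 1
   8 | 111100001111101010101 | 1 | 1
   9 | 111000011111010101011 | 1 | 0
  10 | 110000111110101010110 | 1 | 0
  11 | 100001111101010101100 | 1 | 1
  12 | 000011111010101011001 | 0 | 0
  13 | 000111110101010110010 | 0 | 1
  14 | 001111101010101100101 | 0 | 0
  15 | 011111010101011001010 | 0 | 1
  16 | 111110101010110010101 | 1 | 1
  17 | 111101010101100101011 | 1 | 0
  18 | 111010101011001010110 | 1 | 0
  19 | 110101010110010101100 | 1 | 1
  20 | 101010101100101011001 | 1 | 1
  21 | 010101011001010110011 | 0 | 1
  22 | 101010110010101100111 | 1 | 0
  23 | 010101100101011001110 | 0 | 1
  24 | 101011001010110011101 | 1 | 1
  25 | 010110010101100111011 | 0 | 1
  26 | 101100101011001110111 | 1 | 0
  27 | 011001010110011101110 | 0 | 1
  28 | 110010101100111011101 | 1 | 1
  29 | 100101011001110111011 | 1 | 0
  30 | 001010110011101110110 | 0 | 1
  31 | 010101100111011101101 | 0 | 0
  32 | 101011001110111011010 | 1 | 0
  33 | 010110011101110110100 | 0 | 0
  34 | 101100111011101101000 | 1 | 1
  35 | 011001110111011010001 | 0 | 0
  36 | 110011101110110100010 | 1 | 0
  37 | 100111011101101000100 | 1 | 1
  38 | 001110111011010001001 | 0 | 0
  39 | 011101110110100010010 | 0 | 1
  40 | 111011101101000100101 | 1 | 1
  41 | 110111011010001001011 | 1 | 0
  42 | 101110110100010010110 | 1 | 0
  43 | 011101101000100101100 | 0 | 0
  44 | 111011010001001011000 | 1 | 1
  45 | 110110100010010110001 | 1 | 1
  46 | 101101000100101100011 | 1 | 0
  47 | 011010001001011000110 | 0 | 1
  48 | 110100010010110001101 | 1 | 1
  49 | 101000100101100011011 | 1 | 0
  50 | 010001001011000110110 | 0 | 1
  51 | 100010010110001101101 | 1 | 1
  52 | 000100101100011011011 | 0 | 1
  53 | 001001011000110110111 | 0 | 1
  54 | 010010110001101101111 | 0 | 1
  55 | 100101100011011011111 | 1 | 0
  56 | 001011000110110111110 | 0 | 1
  57 | 010110001101101111101 | 0 | 0
  58 | 101100011011011111010 | 1 | 0
  59 | 011000110110111110100 | 0 | 0
  60 | 110001101101111101000 | 1 | 1
  61 | 100011011011111010001 | 1 | 1
  62 | 000110110111110100011 | 0 | 1
  63 | 001101101111101000111 | 0 | 1
  64 | 011011011111010001111 | 0 | 1
  65 | 110110111110100011111 | 1 | 0
  66 | 101101111101000111110 | 1 | 0
  67 | 011011111010001111100 | 0 | 0
  68 | 110111110100011111000 | 1 | 1
  69 | 101111101000111110001 | 1 | 1
  70 | 011111010001111100011 | 0 | 1
  71 | 111110100011111000111 | 1 | 0
  72 | 111101000111110001110 | 1 | 0
  73 | 111010001111100011100 | 1 | 1
  74 | 110100011111000111001 | 1 | 1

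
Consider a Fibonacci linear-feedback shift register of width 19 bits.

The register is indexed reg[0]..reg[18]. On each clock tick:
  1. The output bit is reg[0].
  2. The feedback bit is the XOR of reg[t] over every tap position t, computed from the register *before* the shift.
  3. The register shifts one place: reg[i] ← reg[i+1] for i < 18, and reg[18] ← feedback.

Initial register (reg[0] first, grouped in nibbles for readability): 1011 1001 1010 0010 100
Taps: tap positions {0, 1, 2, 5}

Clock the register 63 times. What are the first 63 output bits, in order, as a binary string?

101110011010001010000011000001111011110100111100001100101000011

step | reg (before) | out | fb
   0 | 1011100110100010100 | 1 | 0
   1 | 0111001101000101000 | 0 | 0
   2 | 1110011010001010000 | 1 | 0
   3 | 1100110100010100000 | 1 | 1
   4 | 1001101000101000001 | 1 | 1
   5 | 0011010001010000011 | 0 | 0
   6 | 0110100010100000110 | 0 | 0
   7 | 1101000101000001100 | 1 | 0
   8 | 1010001010000011000 | 1 | 0
   9 | 0100010100000110000 | 0 | 0
  10 | 1000101000001100000 | 1 | 1
  11 | 0001010000011000001 | 0 | 1
  12 | 0010100000110000011 | 0 | 1
  13 | 0101000001100000111 | 0 | 1
  14 | 1010000011000001111 | 1 | 0
  15 | 0100000110000011110 | 0 | 1
  16 | 1000001100000111101 | 1 | 1
  17 | 0000011000001111011 | 0 | 1
  18 | 0000110000011110111 | 0 | 1
  19 | 0001100000111101111 | 0 | 0
  20 | 0011000001111011110 | 0 | 1
  21 | 0110000011110111101 | 0 | 0
  22 | 1100000111101111010 | 1 | 0
  23 | 1000001111011110100 | 1 | 1
  24 | 0000011110111101001 | 0 | 1
  25 | 0000111101111010011 | 0 | 1
  26 | 0001111011110100111 | 0 | 1
  27 | 0011110111101001111 | 0 | 0
  28 | 0111101111010011110 | 0 | 0
  29 | 1111011110100111100 | 1 | 0
  30 | 1110111101001111000 | 1 | 0
  31 | 1101111010011110000 | 1 | 1
  32 | 1011110100111100001 | 1 | 1
  33 | 0111101001111000011 | 0 | 0
  34 | 1111010011110000110 | 1 | 0
  35 | 1110100111100001100 | 1 | 1
  36 | 1101001111000011001 | 1 | 0
  37 | 1010011110000110010 | 1 | 1
  38 | 0100111100001100101 | 0 | 0
  39 | 1001111000011001010 | 1 | 0
  40 | 0011110000110010100 | 0 | 0
  41 | 0111100001100101000 | 0 | 0
  42 | 1111000011001010000 | 1 | 1
  43 | 1110000110010100001 | 1 | 1
  44 | 1100001100101000011 | 1 | 0
  45 | 1000011001010000110 | 1 | 0
  46 | 0000110010100001100 | 0 | 1
  47 | 0001100101000011001 | 0 | 0
  48 | 0011001010000110010 | 0 | 1
  49 | 0110010100001100101 | 0 | 1
  50 | 1100101000011001011 | 1 | 0
  51 | 1001010000110010110 | 1 | 0
  52 | 0010100001100101100 | 0 | 1
  53 | 0101000011001011001 | 0 | 1
  54 | 1010000110010110011 | 1 | 0
  55 | 0100001100101100110 | 0 | 1
  56 | 1000011001011001101 | 1 | 0
  57 | 0000110010110011010 | 0 | 1
  58 | 0001100101100110101 | 0 | 0
  59 | 0011001011001101010 | 0 | 1
  60 | 0110010110011010101 | 0 | 1
  61 | 1100101100110101011 | 1 | 0
  62 | 1001011001101010110 | 1 | 0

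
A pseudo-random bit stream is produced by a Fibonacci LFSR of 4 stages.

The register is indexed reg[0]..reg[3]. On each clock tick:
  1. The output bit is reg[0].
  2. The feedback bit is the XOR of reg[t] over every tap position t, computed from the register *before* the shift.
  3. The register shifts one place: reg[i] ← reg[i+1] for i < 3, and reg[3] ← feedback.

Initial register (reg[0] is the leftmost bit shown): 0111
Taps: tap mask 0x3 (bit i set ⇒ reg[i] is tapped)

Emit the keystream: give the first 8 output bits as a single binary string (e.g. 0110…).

k : reg_k → out_k, fb_k
0: 0111 → 0, fb=1
1: 1111 → 1, fb=0
2: 1110 → 1, fb=0
3: 1100 → 1, fb=0
4: 1000 → 1, fb=1
5: 0001 → 0, fb=0
6: 0010 → 0, fb=0
7: 0100 → 0, fb=1

01111000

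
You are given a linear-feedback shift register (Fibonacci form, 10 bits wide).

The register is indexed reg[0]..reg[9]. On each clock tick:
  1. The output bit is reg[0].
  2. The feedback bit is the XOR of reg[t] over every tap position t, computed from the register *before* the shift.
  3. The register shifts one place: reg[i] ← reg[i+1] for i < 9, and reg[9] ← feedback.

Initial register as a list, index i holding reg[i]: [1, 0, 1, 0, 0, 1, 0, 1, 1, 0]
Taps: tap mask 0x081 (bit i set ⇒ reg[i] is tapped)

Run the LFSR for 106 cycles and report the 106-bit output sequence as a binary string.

step | reg (before) | out | fb
   0 | 1010010110 | 1 | 0
   1 | 0100101100 | 0 | 1
   2 | 1001011001 | 1 | 1
   3 | 0010110011 | 0 | 0
   4 | 0101100110 | 0 | 1
   5 | 1011001101 | 1 | 0
   6 | 0110011010 | 0 | 0
   7 | 1100110100 | 1 | 0
   8 | 1001101000 | 1 | 1
   9 | 0011010001 | 0 | 0
  10 | 0110100010 | 0 | 0
  11 | 1101000100 | 1 | 0
  12 | 1010001000 | 1 | 1
  13 | 0100010001 | 0 | 0
  14 | 1000100010 | 1 | 1
  15 | 0001000101 | 0 | 1
  16 | 0010001011 | 0 | 0
  17 | 0100010110 | 0 | 1
  18 | 1000101101 | 1 | 0
  19 | 0001011010 | 0 | 0
  20 | 0010110100 | 0 | 1
  21 | 0101101001 | 0 | 0
  22 | 1011010010 | 1 | 1
  23 | 0110100101 | 0 | 1
  24 | 1101001011 | 1 | 1
  25 | 1010010111 | 1 | 0
  26 | 0100101110 | 0 | 1
  27 | 1001011101 | 1 | 0
  28 | 0010111010 | 0 | 0
  29 | 0101110100 | 0 | 1
  30 | 1011101001 | 1 | 1
  31 | 0111010011 | 0 | 0
  32 | 1110100110 | 1 | 0
  33 | 1101001100 | 1 | 0
  34 | 1010011000 | 1 | 1
  35 | 0100110001 | 0 | 0
  36 | 1001100010 | 1 | 1
  37 | 0011000101 | 0 | 1
  38 | 0110001011 | 0 | 0
  39 | 1100010110 | 1 | 0
  40 | 1000101100 | 1 | 0
  41 | 0001011000 | 0 | 0
  42 | 0010110000 | 0 | 0
  43 | 0101100000 | 0 | 0
  44 | 1011000000 | 1 | 1
  45 | 0110000001 | 0 | 0
  46 | 1100000010 | 1 | 1
  47 | 1000000101 | 1 | 0
  48 | 0000001010 | 0 | 0
  49 | 0000010100 | 0 | 1
  50 | 0000101001 | 0 | 0
  51 | 0001010010 | 0 | 0
  52 | 0010100100 | 0 | 1
  53 | 0101001001 | 0 | 0
  54 | 1010010010 | 1 | 1
  55 | 0100100101 | 0 | 1
  56 | 1001001011 | 1 | 1
  57 | 0010010111 | 0 | 1
  58 | 0100101111 | 0 | 1
  59 | 1001011111 | 1 | 0
  60 | 0010111110 | 0 | 1
  61 | 0101111101 | 0 | 1
  62 | 1011111011 | 1 | 1
  63 | 0111110111 | 0 | 1
  64 | 1111101111 | 1 | 0
  65 | 1111011110 | 1 | 0
  66 | 1110111100 | 1 | 0
  67 | 1101111000 | 1 | 1
  68 | 1011110001 | 1 | 1
  69 | 0111100011 | 0 | 0
  70 | 1111000110 | 1 | 0
  71 | 1110001100 | 1 | 0
  72 | 1100011000 | 1 | 1
  73 | 1000110001 | 1 | 1
  74 | 0001100011 | 0 | 0
  75 | 0011000110 | 0 | 1
  76 | 0110001101 | 0 | 1
  77 | 1100011011 | 1 | 1
  78 | 1000110111 | 1 | 0
  79 | 0001101110 | 0 | 1
  80 | 0011011101 | 0 | 1
  81 | 0110111011 | 0 | 0
  82 | 1101110110 | 1 | 0
  83 | 1011101100 | 1 | 0
  84 | 0111011000 | 0 | 0
  85 | 1110110000 | 1 | 1
  86 | 1101100001 | 1 | 1
  87 | 1011000011 | 1 | 1
  88 | 0110000111 | 0 | 1
  89 | 1100001111 | 1 | 0
  90 | 1000011110 | 1 | 0
  91 | 0000111100 | 0 | 1
  92 | 0001111001 | 0 | 0
  93 | 0011110010 | 0 | 0
  94 | 0111100100 | 0 | 1
  95 | 1111001001 | 1 | 1
  96 | 1110010011 | 1 | 1
  97 | 1100100111 | 1 | 0
  98 | 1001001110 | 1 | 0
  99 | 0010011100 | 0 | 1
 100 | 0100111001 | 0 | 0
 101 | 1001110010 | 1 | 1
 102 | 0011100101 | 0 | 1
 103 | 0111001011 | 0 | 0
 104 | 1110010110 | 1 | 0
 105 | 1100101100 | 1 | 0

1010010110011010001000101101001011101001100010110000001010010010111110111100011000110111011000011110010011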